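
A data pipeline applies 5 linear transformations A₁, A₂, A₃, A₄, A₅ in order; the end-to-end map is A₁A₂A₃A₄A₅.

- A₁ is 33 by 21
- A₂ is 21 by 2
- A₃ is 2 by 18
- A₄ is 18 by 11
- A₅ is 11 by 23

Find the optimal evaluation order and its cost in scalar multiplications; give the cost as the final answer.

Adjacent pairs: A₁A₂ = 33·21·2 = 1386; A₂A₃ = 21·2·18 = 756; A₃A₄ = 2·18·11 = 396; A₄A₅ = 18·11·23 = 4554.
Length 3: A₁..A₃: k=1: 0+756+33·21·18=13230; k=2: 1386+0+33·2·18=2574 → min 2574 | A₂..A₄: k=2: 0+396+21·2·11=858; k=3: 756+0+21·18·11=4914 → min 858 | A₃..A₅: k=3: 0+4554+2·18·23=5382; k=4: 396+0+2·11·23=902 → min 902.
Length 4: A₁..A₄: k=1: 0+858+33·21·11=8481; k=2: 1386+396+33·2·11=2508; k=3: 2574+0+33·18·11=9108 → min 2508 | A₂..A₅: k=2: 0+902+21·2·23=1868; k=3: 756+4554+21·18·23=14004; k=4: 858+0+21·11·23=6171 → min 1868.
Length 5: A₁..A₅: k=1: 0+1868+33·21·23=17807; k=2: 1386+902+33·2·23=3806; k=3: 2574+4554+33·18·23=20790; k=4: 2508+0+33·11·23=10857 → min 3806.
Optimal parenthesization: ((A₁A₂)((A₃A₄)A₅)) with cost 3806.

3806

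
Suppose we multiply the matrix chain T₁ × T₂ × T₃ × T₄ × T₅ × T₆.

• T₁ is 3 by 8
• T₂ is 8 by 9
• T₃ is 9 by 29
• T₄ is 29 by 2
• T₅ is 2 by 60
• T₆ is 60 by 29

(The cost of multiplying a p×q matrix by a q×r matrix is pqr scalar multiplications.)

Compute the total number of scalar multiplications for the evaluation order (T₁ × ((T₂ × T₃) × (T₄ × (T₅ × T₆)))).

14674

(T₂ × T₃): 8×9 by 9×29 → 8×29, cost 8·9·29 = 2088
(T₅ × T₆): 2×60 by 60×29 → 2×29, cost 2·60·29 = 3480
(T₄ × (T₅ × T₆)): 29×2 by 2×29 → 29×29, cost 29·2·29 = 1682; cumulative 5162
((T₂ × T₃) × (T₄ × (T₅ × T₆))): 8×29 by 29×29 → 8×29, cost 8·29·29 = 6728; cumulative 13978
(T₁ × ((T₂ × T₃) × (T₄ × (T₅ × T₆)))): 3×8 by 8×29 → 3×29, cost 3·8·29 = 696; cumulative 14674
Total: 14674 scalar multiplications.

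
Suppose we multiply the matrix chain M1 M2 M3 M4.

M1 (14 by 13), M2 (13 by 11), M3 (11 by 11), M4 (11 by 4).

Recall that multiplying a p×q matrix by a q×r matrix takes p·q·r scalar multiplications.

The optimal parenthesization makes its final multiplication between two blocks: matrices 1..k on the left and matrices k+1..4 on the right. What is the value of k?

1

Adjacent pairs: M1M2 = 14·13·11 = 2002; M2M3 = 13·11·11 = 1573; M3M4 = 11·11·4 = 484.
Length 3: M1..M3: k=1: 0+1573+14·13·11=3575; k=2: 2002+0+14·11·11=3696 → min 3575 | M2..M4: k=2: 0+484+13·11·4=1056; k=3: 1573+0+13·11·4=2145 → min 1056.
Top-level splits: k=1: (M1..M1)·(M2..M4) → 0+1056+14·13·4 = 1784; k=2: (M1..M2)·(M3..M4) → 2002+484+14·11·4 = 3102; k=3: (M1..M3)·(M4..M4) → 3575+0+14·11·4 = 4191.
Best split is after M1, i.e. k = 1.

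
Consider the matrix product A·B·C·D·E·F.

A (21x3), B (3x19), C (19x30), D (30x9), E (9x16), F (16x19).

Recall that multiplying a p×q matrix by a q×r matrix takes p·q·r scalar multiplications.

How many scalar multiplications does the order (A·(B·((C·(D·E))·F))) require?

(D·E): 30×9 by 9×16 → 30×16, cost 30·9·16 = 4320
(C·(D·E)): 19×30 by 30×16 → 19×16, cost 19·30·16 = 9120; cumulative 13440
((C·(D·E))·F): 19×16 by 16×19 → 19×19, cost 19·16·19 = 5776; cumulative 19216
(B·((C·(D·E))·F)): 3×19 by 19×19 → 3×19, cost 3·19·19 = 1083; cumulative 20299
(A·(B·((C·(D·E))·F))): 21×3 by 3×19 → 21×19, cost 21·3·19 = 1197; cumulative 21496
Total: 21496 scalar multiplications.

21496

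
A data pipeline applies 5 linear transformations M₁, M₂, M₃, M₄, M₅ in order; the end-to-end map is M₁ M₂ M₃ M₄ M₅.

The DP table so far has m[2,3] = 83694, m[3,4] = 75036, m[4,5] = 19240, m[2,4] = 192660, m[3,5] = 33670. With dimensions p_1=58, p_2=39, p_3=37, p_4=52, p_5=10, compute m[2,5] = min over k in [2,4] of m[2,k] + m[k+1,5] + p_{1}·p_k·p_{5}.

56290

m[2,5] = min over k∈[2,4] of m[2,k]+m[k+1,5]+p_{1}·p_k·p_{5}.
k=2: 0 + 33670 + 58·39·10 = 56290; k=3: 83694 + 19240 + 58·37·10 = 124394; k=4: 192660 + 0 + 58·52·10 = 222820.
Minimum: 56290 at k=2.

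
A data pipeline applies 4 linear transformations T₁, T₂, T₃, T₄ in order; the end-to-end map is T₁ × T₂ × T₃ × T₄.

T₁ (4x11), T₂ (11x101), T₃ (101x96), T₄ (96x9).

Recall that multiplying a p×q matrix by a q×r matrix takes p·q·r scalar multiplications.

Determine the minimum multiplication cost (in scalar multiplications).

Adjacent pairs: T₁T₂ = 4·11·101 = 4444; T₂T₃ = 11·101·96 = 106656; T₃T₄ = 101·96·9 = 87264.
Length 3: T₁..T₃: k=1: 0+106656+4·11·96=110880; k=2: 4444+0+4·101·96=43228 → min 43228 | T₂..T₄: k=2: 0+87264+11·101·9=97263; k=3: 106656+0+11·96·9=116160 → min 97263.
Length 4: T₁..T₄: k=1: 0+97263+4·11·9=97659; k=2: 4444+87264+4·101·9=95344; k=3: 43228+0+4·96·9=46684 → min 46684.
Optimal order: (((T₁ × T₂) × T₃) × T₄) with cost 46684.

46684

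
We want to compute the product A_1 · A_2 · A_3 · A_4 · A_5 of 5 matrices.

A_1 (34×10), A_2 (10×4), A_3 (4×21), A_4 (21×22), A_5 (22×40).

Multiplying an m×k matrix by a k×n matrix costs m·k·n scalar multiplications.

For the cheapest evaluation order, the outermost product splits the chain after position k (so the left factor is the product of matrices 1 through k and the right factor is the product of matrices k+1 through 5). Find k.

2

Adjacent pairs: A_1A_2 = 34·10·4 = 1360; A_2A_3 = 10·4·21 = 840; A_3A_4 = 4·21·22 = 1848; A_4A_5 = 21·22·40 = 18480.
Length 3: A_1..A_3: k=1: 0+840+34·10·21=7980; k=2: 1360+0+34·4·21=4216 → min 4216 | A_2..A_4: k=2: 0+1848+10·4·22=2728; k=3: 840+0+10·21·22=5460 → min 2728 | A_3..A_5: k=3: 0+18480+4·21·40=21840; k=4: 1848+0+4·22·40=5368 → min 5368.
Length 4: A_1..A_4: k=1: 0+2728+34·10·22=10208; k=2: 1360+1848+34·4·22=6200; k=3: 4216+0+34·21·22=19924 → min 6200 | A_2..A_5: k=2: 0+5368+10·4·40=6968; k=3: 840+18480+10·21·40=27720; k=4: 2728+0+10·22·40=11528 → min 6968.
Top-level splits: k=1: (A_1..A_1)·(A_2..A_5) → 0+6968+34·10·40 = 20568; k=2: (A_1..A_2)·(A_3..A_5) → 1360+5368+34·4·40 = 12168; k=3: (A_1..A_3)·(A_4..A_5) → 4216+18480+34·21·40 = 51256; k=4: (A_1..A_4)·(A_5..A_5) → 6200+0+34·22·40 = 36120.
Best split is after A_2, i.e. k = 2.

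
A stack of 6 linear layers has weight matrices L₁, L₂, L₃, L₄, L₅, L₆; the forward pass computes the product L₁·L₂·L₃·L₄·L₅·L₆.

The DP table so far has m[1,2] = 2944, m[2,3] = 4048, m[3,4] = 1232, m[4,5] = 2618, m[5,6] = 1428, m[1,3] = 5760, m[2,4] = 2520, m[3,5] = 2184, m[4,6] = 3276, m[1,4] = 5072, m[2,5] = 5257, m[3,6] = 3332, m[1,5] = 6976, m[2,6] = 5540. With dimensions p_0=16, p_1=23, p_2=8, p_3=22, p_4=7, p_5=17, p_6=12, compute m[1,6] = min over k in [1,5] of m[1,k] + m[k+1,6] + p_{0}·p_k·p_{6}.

7812

m[1,6] = min over k∈[1,5] of m[1,k]+m[k+1,6]+p_{0}·p_k·p_{6}.
k=1: 0 + 5540 + 16·23·12 = 9956; k=2: 2944 + 3332 + 16·8·12 = 7812; k=3: 5760 + 3276 + 16·22·12 = 13260; k=4: 5072 + 1428 + 16·7·12 = 7844; k=5: 6976 + 0 + 16·17·12 = 10240.
Minimum: 7812 at k=2.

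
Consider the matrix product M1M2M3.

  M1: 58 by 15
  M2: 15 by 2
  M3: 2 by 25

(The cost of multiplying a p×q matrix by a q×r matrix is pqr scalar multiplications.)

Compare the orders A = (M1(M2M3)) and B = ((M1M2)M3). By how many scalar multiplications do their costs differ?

17860

Order A = (M1(M2M3)): (M2M3): 15×2 by 2×25 → 15×25, cost 15·2·25 = 750; (M1(M2M3)): 58×15 by 15×25 → 58×25, cost 58·15·25 = 21750; cumulative 22500. Total 22500.
Order B = ((M1M2)M3): (M1M2): 58×15 by 15×2 → 58×2, cost 58·15·2 = 1740; ((M1M2)M3): 58×2 by 2×25 → 58×25, cost 58·2·25 = 2900; cumulative 4640. Total 4640.
Difference: |22500 − 4640| = 17860.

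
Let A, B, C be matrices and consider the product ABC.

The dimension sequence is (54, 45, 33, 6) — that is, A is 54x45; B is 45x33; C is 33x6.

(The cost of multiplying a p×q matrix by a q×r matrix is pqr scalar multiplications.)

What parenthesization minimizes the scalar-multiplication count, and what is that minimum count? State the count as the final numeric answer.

23490

(A(BC)): cost 23490.
((AB)C): cost 90882.
Optimal: (A(BC)) with cost 23490.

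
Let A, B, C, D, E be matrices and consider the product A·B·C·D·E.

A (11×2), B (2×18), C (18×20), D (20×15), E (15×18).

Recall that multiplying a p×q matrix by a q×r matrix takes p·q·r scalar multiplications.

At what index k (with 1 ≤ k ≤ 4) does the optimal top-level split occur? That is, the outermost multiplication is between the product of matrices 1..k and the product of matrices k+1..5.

Adjacent pairs: AB = 11·2·18 = 396; BC = 2·18·20 = 720; CD = 18·20·15 = 5400; DE = 20·15·18 = 5400.
Length 3: A..C: k=1: 0+720+11·2·20=1160; k=2: 396+0+11·18·20=4356 → min 1160 | B..D: k=2: 0+5400+2·18·15=5940; k=3: 720+0+2·20·15=1320 → min 1320 | C..E: k=3: 0+5400+18·20·18=11880; k=4: 5400+0+18·15·18=10260 → min 10260.
Length 4: A..D: k=1: 0+1320+11·2·15=1650; k=2: 396+5400+11·18·15=8766; k=3: 1160+0+11·20·15=4460 → min 1650 | B..E: k=2: 0+10260+2·18·18=10908; k=3: 720+5400+2·20·18=6840; k=4: 1320+0+2·15·18=1860 → min 1860.
Top-level splits: k=1: (A..A)·(B..E) → 0+1860+11·2·18 = 2256; k=2: (A..B)·(C..E) → 396+10260+11·18·18 = 14220; k=3: (A..C)·(D..E) → 1160+5400+11·20·18 = 10520; k=4: (A..D)·(E..E) → 1650+0+11·15·18 = 4620.
Best split is after A, i.e. k = 1.

1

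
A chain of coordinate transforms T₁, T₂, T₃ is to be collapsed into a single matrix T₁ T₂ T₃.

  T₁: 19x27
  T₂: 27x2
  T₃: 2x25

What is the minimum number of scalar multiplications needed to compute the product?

1976

Order (T₁ (T₂ T₃)): (T₂ T₃): 27×2 by 2×25 → 27×25, cost 27·2·25 = 1350; (T₁ (T₂ T₃)): 19×27 by 27×25 → 19×25, cost 19·27·25 = 12825; cumulative 14175. Total 14175.
Order ((T₁ T₂) T₃): (T₁ T₂): 19×27 by 27×2 → 19×2, cost 19·27·2 = 1026; ((T₁ T₂) T₃): 19×2 by 2×25 → 19×25, cost 19·2·25 = 950; cumulative 1976. Total 1976.
Minimum: 1976.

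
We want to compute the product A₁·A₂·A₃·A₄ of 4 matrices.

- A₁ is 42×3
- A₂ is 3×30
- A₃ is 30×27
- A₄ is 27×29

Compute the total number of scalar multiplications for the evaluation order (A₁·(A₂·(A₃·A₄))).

(A₃·A₄): 30×27 by 27×29 → 30×29, cost 30·27·29 = 23490
(A₂·(A₃·A₄)): 3×30 by 30×29 → 3×29, cost 3·30·29 = 2610; cumulative 26100
(A₁·(A₂·(A₃·A₄))): 42×3 by 3×29 → 42×29, cost 42·3·29 = 3654; cumulative 29754
Total: 29754 scalar multiplications.

29754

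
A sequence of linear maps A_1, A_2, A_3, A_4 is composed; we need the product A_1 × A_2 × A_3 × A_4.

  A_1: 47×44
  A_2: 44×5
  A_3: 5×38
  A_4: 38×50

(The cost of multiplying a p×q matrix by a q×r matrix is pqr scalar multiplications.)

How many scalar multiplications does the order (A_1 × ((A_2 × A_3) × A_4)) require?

(A_2 × A_3): 44×5 by 5×38 → 44×38, cost 44·5·38 = 8360
((A_2 × A_3) × A_4): 44×38 by 38×50 → 44×50, cost 44·38·50 = 83600; cumulative 91960
(A_1 × ((A_2 × A_3) × A_4)): 47×44 by 44×50 → 47×50, cost 47·44·50 = 103400; cumulative 195360
Total: 195360 scalar multiplications.

195360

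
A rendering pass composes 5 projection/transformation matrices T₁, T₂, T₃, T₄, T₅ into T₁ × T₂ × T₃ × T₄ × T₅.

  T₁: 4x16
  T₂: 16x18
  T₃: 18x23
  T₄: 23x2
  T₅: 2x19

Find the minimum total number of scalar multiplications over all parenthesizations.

Adjacent pairs: T₁T₂ = 4·16·18 = 1152; T₂T₃ = 16·18·23 = 6624; T₃T₄ = 18·23·2 = 828; T₄T₅ = 23·2·19 = 874.
Length 3: T₁..T₃: k=1: 0+6624+4·16·23=8096; k=2: 1152+0+4·18·23=2808 → min 2808 | T₂..T₄: k=2: 0+828+16·18·2=1404; k=3: 6624+0+16·23·2=7360 → min 1404 | T₃..T₅: k=3: 0+874+18·23·19=8740; k=4: 828+0+18·2·19=1512 → min 1512.
Length 4: T₁..T₄: k=1: 0+1404+4·16·2=1532; k=2: 1152+828+4·18·2=2124; k=3: 2808+0+4·23·2=2992 → min 1532 | T₂..T₅: k=2: 0+1512+16·18·19=6984; k=3: 6624+874+16·23·19=14490; k=4: 1404+0+16·2·19=2012 → min 2012.
Length 5: T₁..T₅: k=1: 0+2012+4·16·19=3228; k=2: 1152+1512+4·18·19=4032; k=3: 2808+874+4·23·19=5430; k=4: 1532+0+4·2·19=1684 → min 1684.
Optimal order: ((T₁ × (T₂ × (T₃ × T₄))) × T₅) with cost 1684.

1684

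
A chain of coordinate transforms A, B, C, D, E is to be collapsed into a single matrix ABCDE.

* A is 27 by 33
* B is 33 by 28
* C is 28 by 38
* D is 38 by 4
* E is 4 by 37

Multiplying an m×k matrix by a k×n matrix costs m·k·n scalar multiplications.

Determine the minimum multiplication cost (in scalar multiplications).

15512

Adjacent pairs: AB = 27·33·28 = 24948; BC = 33·28·38 = 35112; CD = 28·38·4 = 4256; DE = 38·4·37 = 5624.
Length 3: A..C: k=1: 0+35112+27·33·38=68970; k=2: 24948+0+27·28·38=53676 → min 53676 | B..D: k=2: 0+4256+33·28·4=7952; k=3: 35112+0+33·38·4=40128 → min 7952 | C..E: k=3: 0+5624+28·38·37=44992; k=4: 4256+0+28·4·37=8400 → min 8400.
Length 4: A..D: k=1: 0+7952+27·33·4=11516; k=2: 24948+4256+27·28·4=32228; k=3: 53676+0+27·38·4=57780 → min 11516 | B..E: k=2: 0+8400+33·28·37=42588; k=3: 35112+5624+33·38·37=87134; k=4: 7952+0+33·4·37=12836 → min 12836.
Length 5: A..E: k=1: 0+12836+27·33·37=45803; k=2: 24948+8400+27·28·37=61320; k=3: 53676+5624+27·38·37=97262; k=4: 11516+0+27·4·37=15512 → min 15512.
Optimal order: ((A(B(CD)))E) with cost 15512.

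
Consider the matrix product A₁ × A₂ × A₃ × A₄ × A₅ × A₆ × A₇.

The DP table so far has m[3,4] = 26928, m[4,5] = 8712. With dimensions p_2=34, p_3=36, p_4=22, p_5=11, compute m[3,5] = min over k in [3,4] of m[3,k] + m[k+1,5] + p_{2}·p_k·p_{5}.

22176

m[3,5] = min over k∈[3,4] of m[3,k]+m[k+1,5]+p_{2}·p_k·p_{5}.
k=3: 0 + 8712 + 34·36·11 = 22176; k=4: 26928 + 0 + 34·22·11 = 35156.
Minimum: 22176 at k=3.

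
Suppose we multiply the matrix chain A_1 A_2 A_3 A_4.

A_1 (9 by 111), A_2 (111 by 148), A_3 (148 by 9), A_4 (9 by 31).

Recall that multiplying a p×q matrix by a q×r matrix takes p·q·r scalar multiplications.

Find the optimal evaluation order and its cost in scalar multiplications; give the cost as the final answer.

Adjacent pairs: A_1A_2 = 9·111·148 = 147852; A_2A_3 = 111·148·9 = 147852; A_3A_4 = 148·9·31 = 41292.
Length 3: A_1..A_3: k=1: 0+147852+9·111·9=156843; k=2: 147852+0+9·148·9=159840 → min 156843 | A_2..A_4: k=2: 0+41292+111·148·31=550560; k=3: 147852+0+111·9·31=178821 → min 178821.
Length 4: A_1..A_4: k=1: 0+178821+9·111·31=209790; k=2: 147852+41292+9·148·31=230436; k=3: 156843+0+9·9·31=159354 → min 159354.
Optimal parenthesization: ((A_1 (A_2 A_3)) A_4) with cost 159354.

159354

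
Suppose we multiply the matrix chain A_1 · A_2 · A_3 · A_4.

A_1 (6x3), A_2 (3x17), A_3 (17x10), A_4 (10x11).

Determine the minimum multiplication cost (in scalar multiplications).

Adjacent pairs: A_1A_2 = 6·3·17 = 306; A_2A_3 = 3·17·10 = 510; A_3A_4 = 17·10·11 = 1870.
Length 3: A_1..A_3: k=1: 0+510+6·3·10=690; k=2: 306+0+6·17·10=1326 → min 690 | A_2..A_4: k=2: 0+1870+3·17·11=2431; k=3: 510+0+3·10·11=840 → min 840.
Length 4: A_1..A_4: k=1: 0+840+6·3·11=1038; k=2: 306+1870+6·17·11=3298; k=3: 690+0+6·10·11=1350 → min 1038.
Optimal order: (A_1 · ((A_2 · A_3) · A_4)) with cost 1038.

1038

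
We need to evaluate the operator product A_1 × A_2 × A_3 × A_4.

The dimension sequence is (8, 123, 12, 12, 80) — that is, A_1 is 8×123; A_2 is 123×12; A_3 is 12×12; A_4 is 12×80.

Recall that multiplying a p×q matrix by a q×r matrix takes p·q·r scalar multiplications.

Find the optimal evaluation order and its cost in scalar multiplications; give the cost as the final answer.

Adjacent pairs: A_1A_2 = 8·123·12 = 11808; A_2A_3 = 123·12·12 = 17712; A_3A_4 = 12·12·80 = 11520.
Length 3: A_1..A_3: k=1: 0+17712+8·123·12=29520; k=2: 11808+0+8·12·12=12960 → min 12960 | A_2..A_4: k=2: 0+11520+123·12·80=129600; k=3: 17712+0+123·12·80=135792 → min 129600.
Length 4: A_1..A_4: k=1: 0+129600+8·123·80=208320; k=2: 11808+11520+8·12·80=31008; k=3: 12960+0+8·12·80=20640 → min 20640.
Optimal parenthesization: (((A_1 × A_2) × A_3) × A_4) with cost 20640.

20640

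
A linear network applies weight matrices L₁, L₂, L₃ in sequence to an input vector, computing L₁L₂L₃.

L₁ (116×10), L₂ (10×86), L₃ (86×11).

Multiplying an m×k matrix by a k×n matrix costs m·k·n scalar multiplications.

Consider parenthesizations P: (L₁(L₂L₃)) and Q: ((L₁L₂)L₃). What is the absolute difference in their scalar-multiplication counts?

187276

Order P = (L₁(L₂L₃)): (L₂L₃): 10×86 by 86×11 → 10×11, cost 10·86·11 = 9460; (L₁(L₂L₃)): 116×10 by 10×11 → 116×11, cost 116·10·11 = 12760; cumulative 22220. Total 22220.
Order Q = ((L₁L₂)L₃): (L₁L₂): 116×10 by 10×86 → 116×86, cost 116·10·86 = 99760; ((L₁L₂)L₃): 116×86 by 86×11 → 116×11, cost 116·86·11 = 109736; cumulative 209496. Total 209496.
Difference: |22220 − 209496| = 187276.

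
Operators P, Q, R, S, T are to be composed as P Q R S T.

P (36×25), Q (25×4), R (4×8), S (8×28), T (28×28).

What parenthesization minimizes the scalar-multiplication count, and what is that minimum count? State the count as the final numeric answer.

11664

Adjacent pairs: PQ = 36·25·4 = 3600; QR = 25·4·8 = 800; RS = 4·8·28 = 896; ST = 8·28·28 = 6272.
Length 3: P..R: k=1: 0+800+36·25·8=8000; k=2: 3600+0+36·4·8=4752 → min 4752 | Q..S: k=2: 0+896+25·4·28=3696; k=3: 800+0+25·8·28=6400 → min 3696 | R..T: k=3: 0+6272+4·8·28=7168; k=4: 896+0+4·28·28=4032 → min 4032.
Length 4: P..S: k=1: 0+3696+36·25·28=28896; k=2: 3600+896+36·4·28=8528; k=3: 4752+0+36·8·28=12816 → min 8528 | Q..T: k=2: 0+4032+25·4·28=6832; k=3: 800+6272+25·8·28=12672; k=4: 3696+0+25·28·28=23296 → min 6832.
Length 5: P..T: k=1: 0+6832+36·25·28=32032; k=2: 3600+4032+36·4·28=11664; k=3: 4752+6272+36·8·28=19088; k=4: 8528+0+36·28·28=36752 → min 11664.
Optimal parenthesization: ((P Q) ((R S) T)) with cost 11664.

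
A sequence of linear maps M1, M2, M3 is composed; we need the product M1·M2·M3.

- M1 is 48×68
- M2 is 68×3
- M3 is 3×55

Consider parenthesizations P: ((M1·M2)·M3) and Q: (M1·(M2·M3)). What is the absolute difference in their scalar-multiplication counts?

Order P = ((M1·M2)·M3): (M1·M2): 48×68 by 68×3 → 48×3, cost 48·68·3 = 9792; ((M1·M2)·M3): 48×3 by 3×55 → 48×55, cost 48·3·55 = 7920; cumulative 17712. Total 17712.
Order Q = (M1·(M2·M3)): (M2·M3): 68×3 by 3×55 → 68×55, cost 68·3·55 = 11220; (M1·(M2·M3)): 48×68 by 68×55 → 48×55, cost 48·68·55 = 179520; cumulative 190740. Total 190740.
Difference: |17712 − 190740| = 173028.

173028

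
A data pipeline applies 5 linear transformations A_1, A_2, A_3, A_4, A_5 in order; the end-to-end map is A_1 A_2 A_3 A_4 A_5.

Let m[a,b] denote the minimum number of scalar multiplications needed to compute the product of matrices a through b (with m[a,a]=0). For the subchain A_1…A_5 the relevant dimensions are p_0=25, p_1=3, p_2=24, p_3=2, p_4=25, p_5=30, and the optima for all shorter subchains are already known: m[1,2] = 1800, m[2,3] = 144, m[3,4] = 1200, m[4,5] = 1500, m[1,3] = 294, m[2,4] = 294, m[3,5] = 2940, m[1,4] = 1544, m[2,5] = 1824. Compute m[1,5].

3294

m[1,5] = min over k∈[1,4] of m[1,k]+m[k+1,5]+p_{0}·p_k·p_{5}.
k=1: 0 + 1824 + 25·3·30 = 4074; k=2: 1800 + 2940 + 25·24·30 = 22740; k=3: 294 + 1500 + 25·2·30 = 3294; k=4: 1544 + 0 + 25·25·30 = 20294.
Minimum: 3294 at k=3.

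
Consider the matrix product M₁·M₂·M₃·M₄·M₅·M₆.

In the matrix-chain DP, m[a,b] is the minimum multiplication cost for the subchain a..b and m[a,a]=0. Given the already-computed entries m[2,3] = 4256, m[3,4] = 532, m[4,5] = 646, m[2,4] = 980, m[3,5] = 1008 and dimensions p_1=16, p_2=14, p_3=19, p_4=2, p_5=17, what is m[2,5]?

m[2,5] = min over k∈[2,4] of m[2,k]+m[k+1,5]+p_{1}·p_k·p_{5}.
k=2: 0 + 1008 + 16·14·17 = 4816; k=3: 4256 + 646 + 16·19·17 = 10070; k=4: 980 + 0 + 16·2·17 = 1524.
Minimum: 1524 at k=4.

1524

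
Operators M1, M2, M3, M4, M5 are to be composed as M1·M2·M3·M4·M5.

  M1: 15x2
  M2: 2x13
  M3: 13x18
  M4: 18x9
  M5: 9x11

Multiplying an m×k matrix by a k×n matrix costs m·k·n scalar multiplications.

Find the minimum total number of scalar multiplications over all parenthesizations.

Adjacent pairs: M1M2 = 15·2·13 = 390; M2M3 = 2·13·18 = 468; M3M4 = 13·18·9 = 2106; M4M5 = 18·9·11 = 1782.
Length 3: M1..M3: k=1: 0+468+15·2·18=1008; k=2: 390+0+15·13·18=3900 → min 1008 | M2..M4: k=2: 0+2106+2·13·9=2340; k=3: 468+0+2·18·9=792 → min 792 | M3..M5: k=3: 0+1782+13·18·11=4356; k=4: 2106+0+13·9·11=3393 → min 3393.
Length 4: M1..M4: k=1: 0+792+15·2·9=1062; k=2: 390+2106+15·13·9=4251; k=3: 1008+0+15·18·9=3438 → min 1062 | M2..M5: k=2: 0+3393+2·13·11=3679; k=3: 468+1782+2·18·11=2646; k=4: 792+0+2·9·11=990 → min 990.
Length 5: M1..M5: k=1: 0+990+15·2·11=1320; k=2: 390+3393+15·13·11=5928; k=3: 1008+1782+15·18·11=5760; k=4: 1062+0+15·9·11=2547 → min 1320.
Optimal order: (M1·(((M2·M3)·M4)·M5)) with cost 1320.

1320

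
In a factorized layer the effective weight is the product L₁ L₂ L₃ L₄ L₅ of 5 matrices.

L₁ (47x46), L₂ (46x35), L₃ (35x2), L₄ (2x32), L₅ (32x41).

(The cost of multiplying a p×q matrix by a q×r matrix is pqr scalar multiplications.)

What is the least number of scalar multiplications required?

Adjacent pairs: L₁L₂ = 47·46·35 = 75670; L₂L₃ = 46·35·2 = 3220; L₃L₄ = 35·2·32 = 2240; L₄L₅ = 2·32·41 = 2624.
Length 3: L₁..L₃: k=1: 0+3220+47·46·2=7544; k=2: 75670+0+47·35·2=78960 → min 7544 | L₂..L₄: k=2: 0+2240+46·35·32=53760; k=3: 3220+0+46·2·32=6164 → min 6164 | L₃..L₅: k=3: 0+2624+35·2·41=5494; k=4: 2240+0+35·32·41=48160 → min 5494.
Length 4: L₁..L₄: k=1: 0+6164+47·46·32=75348; k=2: 75670+2240+47·35·32=130550; k=3: 7544+0+47·2·32=10552 → min 10552 | L₂..L₅: k=2: 0+5494+46·35·41=71504; k=3: 3220+2624+46·2·41=9616; k=4: 6164+0+46·32·41=66516 → min 9616.
Length 5: L₁..L₅: k=1: 0+9616+47·46·41=98258; k=2: 75670+5494+47·35·41=148609; k=3: 7544+2624+47·2·41=14022; k=4: 10552+0+47·32·41=72216 → min 14022.
Optimal order: ((L₁ (L₂ L₃)) (L₄ L₅)) with cost 14022.

14022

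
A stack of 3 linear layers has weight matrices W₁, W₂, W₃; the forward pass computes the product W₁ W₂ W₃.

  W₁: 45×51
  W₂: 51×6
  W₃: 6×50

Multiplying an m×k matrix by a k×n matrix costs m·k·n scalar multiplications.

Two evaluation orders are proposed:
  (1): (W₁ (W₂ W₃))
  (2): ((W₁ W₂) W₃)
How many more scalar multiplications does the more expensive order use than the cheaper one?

Order (1) = (W₁ (W₂ W₃)): (W₂ W₃): 51×6 by 6×50 → 51×50, cost 51·6·50 = 15300; (W₁ (W₂ W₃)): 45×51 by 51×50 → 45×50, cost 45·51·50 = 114750; cumulative 130050. Total 130050.
Order (2) = ((W₁ W₂) W₃): (W₁ W₂): 45×51 by 51×6 → 45×6, cost 45·51·6 = 13770; ((W₁ W₂) W₃): 45×6 by 6×50 → 45×50, cost 45·6·50 = 13500; cumulative 27270. Total 27270.
Difference: |130050 − 27270| = 102780.

102780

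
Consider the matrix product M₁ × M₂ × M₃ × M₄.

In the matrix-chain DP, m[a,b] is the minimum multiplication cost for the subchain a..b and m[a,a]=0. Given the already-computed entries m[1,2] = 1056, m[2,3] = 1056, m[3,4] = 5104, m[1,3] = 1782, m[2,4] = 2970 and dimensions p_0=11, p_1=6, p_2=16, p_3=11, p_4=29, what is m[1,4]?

4884

m[1,4] = min over k∈[1,3] of m[1,k]+m[k+1,4]+p_{0}·p_k·p_{4}.
k=1: 0 + 2970 + 11·6·29 = 4884; k=2: 1056 + 5104 + 11·16·29 = 11264; k=3: 1782 + 0 + 11·11·29 = 5291.
Minimum: 4884 at k=1.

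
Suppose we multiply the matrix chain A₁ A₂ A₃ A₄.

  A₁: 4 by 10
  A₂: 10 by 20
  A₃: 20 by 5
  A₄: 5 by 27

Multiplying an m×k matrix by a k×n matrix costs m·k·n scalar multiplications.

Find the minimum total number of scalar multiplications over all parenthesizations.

1740

Adjacent pairs: A₁A₂ = 4·10·20 = 800; A₂A₃ = 10·20·5 = 1000; A₃A₄ = 20·5·27 = 2700.
Length 3: A₁..A₃: k=1: 0+1000+4·10·5=1200; k=2: 800+0+4·20·5=1200 → min 1200 | A₂..A₄: k=2: 0+2700+10·20·27=8100; k=3: 1000+0+10·5·27=2350 → min 2350.
Length 4: A₁..A₄: k=1: 0+2350+4·10·27=3430; k=2: 800+2700+4·20·27=5660; k=3: 1200+0+4·5·27=1740 → min 1740.
Optimal order: ((A₁ (A₂ A₃)) A₄) with cost 1740.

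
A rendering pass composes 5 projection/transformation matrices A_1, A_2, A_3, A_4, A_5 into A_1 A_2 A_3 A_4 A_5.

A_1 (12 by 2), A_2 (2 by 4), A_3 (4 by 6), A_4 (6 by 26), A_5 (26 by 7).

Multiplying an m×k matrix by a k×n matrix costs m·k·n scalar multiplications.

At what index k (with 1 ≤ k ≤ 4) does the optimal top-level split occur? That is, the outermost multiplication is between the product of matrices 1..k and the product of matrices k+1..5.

Adjacent pairs: A_1A_2 = 12·2·4 = 96; A_2A_3 = 2·4·6 = 48; A_3A_4 = 4·6·26 = 624; A_4A_5 = 6·26·7 = 1092.
Length 3: A_1..A_3: k=1: 0+48+12·2·6=192; k=2: 96+0+12·4·6=384 → min 192 | A_2..A_4: k=2: 0+624+2·4·26=832; k=3: 48+0+2·6·26=360 → min 360 | A_3..A_5: k=3: 0+1092+4·6·7=1260; k=4: 624+0+4·26·7=1352 → min 1260.
Length 4: A_1..A_4: k=1: 0+360+12·2·26=984; k=2: 96+624+12·4·26=1968; k=3: 192+0+12·6·26=2064 → min 984 | A_2..A_5: k=2: 0+1260+2·4·7=1316; k=3: 48+1092+2·6·7=1224; k=4: 360+0+2·26·7=724 → min 724.
Top-level splits: k=1: (A_1..A_1)·(A_2..A_5) → 0+724+12·2·7 = 892; k=2: (A_1..A_2)·(A_3..A_5) → 96+1260+12·4·7 = 1692; k=3: (A_1..A_3)·(A_4..A_5) → 192+1092+12·6·7 = 1788; k=4: (A_1..A_4)·(A_5..A_5) → 984+0+12·26·7 = 3168.
Best split is after A_1, i.e. k = 1.

1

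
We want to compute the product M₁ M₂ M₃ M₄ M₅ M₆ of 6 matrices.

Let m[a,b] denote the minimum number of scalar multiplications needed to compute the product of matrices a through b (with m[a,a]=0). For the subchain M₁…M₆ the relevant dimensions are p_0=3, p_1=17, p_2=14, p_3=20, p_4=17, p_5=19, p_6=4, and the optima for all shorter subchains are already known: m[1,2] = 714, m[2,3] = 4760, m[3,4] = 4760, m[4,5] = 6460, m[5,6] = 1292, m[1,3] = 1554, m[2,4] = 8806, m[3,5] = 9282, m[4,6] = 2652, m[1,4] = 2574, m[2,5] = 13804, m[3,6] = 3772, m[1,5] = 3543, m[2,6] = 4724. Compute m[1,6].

3771

m[1,6] = min over k∈[1,5] of m[1,k]+m[k+1,6]+p_{0}·p_k·p_{6}.
k=1: 0 + 4724 + 3·17·4 = 4928; k=2: 714 + 3772 + 3·14·4 = 4654; k=3: 1554 + 2652 + 3·20·4 = 4446; k=4: 2574 + 1292 + 3·17·4 = 4070; k=5: 3543 + 0 + 3·19·4 = 3771.
Minimum: 3771 at k=5.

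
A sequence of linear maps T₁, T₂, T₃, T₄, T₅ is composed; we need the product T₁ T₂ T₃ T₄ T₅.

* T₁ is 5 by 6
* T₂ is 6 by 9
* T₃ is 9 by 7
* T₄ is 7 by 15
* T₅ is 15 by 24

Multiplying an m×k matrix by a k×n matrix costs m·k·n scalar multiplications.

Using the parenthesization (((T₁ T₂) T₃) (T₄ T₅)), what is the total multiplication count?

(T₁ T₂): 5×6 by 6×9 → 5×9, cost 5·6·9 = 270
((T₁ T₂) T₃): 5×9 by 9×7 → 5×7, cost 5·9·7 = 315; cumulative 585
(T₄ T₅): 7×15 by 15×24 → 7×24, cost 7·15·24 = 2520
(((T₁ T₂) T₃) (T₄ T₅)): 5×7 by 7×24 → 5×24, cost 5·7·24 = 840; cumulative 3945
Total: 3945 scalar multiplications.

3945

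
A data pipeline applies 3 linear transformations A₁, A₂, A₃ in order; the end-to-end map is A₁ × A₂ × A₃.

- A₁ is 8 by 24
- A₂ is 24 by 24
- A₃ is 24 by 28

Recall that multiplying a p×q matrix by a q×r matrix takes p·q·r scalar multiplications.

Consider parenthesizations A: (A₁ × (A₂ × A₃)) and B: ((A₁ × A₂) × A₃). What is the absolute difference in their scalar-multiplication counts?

Order A = (A₁ × (A₂ × A₃)): (A₂ × A₃): 24×24 by 24×28 → 24×28, cost 24·24·28 = 16128; (A₁ × (A₂ × A₃)): 8×24 by 24×28 → 8×28, cost 8·24·28 = 5376; cumulative 21504. Total 21504.
Order B = ((A₁ × A₂) × A₃): (A₁ × A₂): 8×24 by 24×24 → 8×24, cost 8·24·24 = 4608; ((A₁ × A₂) × A₃): 8×24 by 24×28 → 8×28, cost 8·24·28 = 5376; cumulative 9984. Total 9984.
Difference: |21504 − 9984| = 11520.

11520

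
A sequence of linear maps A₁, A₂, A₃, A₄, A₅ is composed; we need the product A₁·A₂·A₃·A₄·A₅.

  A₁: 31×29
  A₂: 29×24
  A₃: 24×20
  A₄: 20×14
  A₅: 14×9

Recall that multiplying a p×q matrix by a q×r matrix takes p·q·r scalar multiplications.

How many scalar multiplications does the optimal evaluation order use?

21195

Adjacent pairs: A₁A₂ = 31·29·24 = 21576; A₂A₃ = 29·24·20 = 13920; A₃A₄ = 24·20·14 = 6720; A₄A₅ = 20·14·9 = 2520.
Length 3: A₁..A₃: k=1: 0+13920+31·29·20=31900; k=2: 21576+0+31·24·20=36456 → min 31900 | A₂..A₄: k=2: 0+6720+29·24·14=16464; k=3: 13920+0+29·20·14=22040 → min 16464 | A₃..A₅: k=3: 0+2520+24·20·9=6840; k=4: 6720+0+24·14·9=9744 → min 6840.
Length 4: A₁..A₄: k=1: 0+16464+31·29·14=29050; k=2: 21576+6720+31·24·14=38712; k=3: 31900+0+31·20·14=40580 → min 29050 | A₂..A₅: k=2: 0+6840+29·24·9=13104; k=3: 13920+2520+29·20·9=21660; k=4: 16464+0+29·14·9=20118 → min 13104.
Length 5: A₁..A₅: k=1: 0+13104+31·29·9=21195; k=2: 21576+6840+31·24·9=35112; k=3: 31900+2520+31·20·9=40000; k=4: 29050+0+31·14·9=32956 → min 21195.
Optimal order: (A₁·(A₂·(A₃·(A₄·A₅)))) with cost 21195.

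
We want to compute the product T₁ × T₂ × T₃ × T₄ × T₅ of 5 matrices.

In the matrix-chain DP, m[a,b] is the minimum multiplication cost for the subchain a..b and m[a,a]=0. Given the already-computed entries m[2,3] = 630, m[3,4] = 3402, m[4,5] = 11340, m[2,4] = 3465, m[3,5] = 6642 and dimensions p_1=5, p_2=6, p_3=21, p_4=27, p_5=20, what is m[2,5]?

6165

m[2,5] = min over k∈[2,4] of m[2,k]+m[k+1,5]+p_{1}·p_k·p_{5}.
k=2: 0 + 6642 + 5·6·20 = 7242; k=3: 630 + 11340 + 5·21·20 = 14070; k=4: 3465 + 0 + 5·27·20 = 6165.
Minimum: 6165 at k=4.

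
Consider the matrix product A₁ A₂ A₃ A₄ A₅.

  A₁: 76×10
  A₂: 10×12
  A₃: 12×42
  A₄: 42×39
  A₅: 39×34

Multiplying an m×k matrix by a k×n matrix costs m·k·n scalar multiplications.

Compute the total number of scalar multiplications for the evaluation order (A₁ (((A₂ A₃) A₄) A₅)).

(A₂ A₃): 10×12 by 12×42 → 10×42, cost 10·12·42 = 5040
((A₂ A₃) A₄): 10×42 by 42×39 → 10×39, cost 10·42·39 = 16380; cumulative 21420
(((A₂ A₃) A₄) A₅): 10×39 by 39×34 → 10×34, cost 10·39·34 = 13260; cumulative 34680
(A₁ (((A₂ A₃) A₄) A₅)): 76×10 by 10×34 → 76×34, cost 76·10·34 = 25840; cumulative 60520
Total: 60520 scalar multiplications.

60520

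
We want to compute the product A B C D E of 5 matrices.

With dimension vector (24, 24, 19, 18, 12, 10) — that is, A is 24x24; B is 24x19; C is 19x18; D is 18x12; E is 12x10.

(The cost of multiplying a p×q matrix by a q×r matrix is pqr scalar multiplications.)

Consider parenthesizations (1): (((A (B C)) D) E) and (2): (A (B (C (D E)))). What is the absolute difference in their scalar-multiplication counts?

10740

Order (1) = (((A (B C)) D) E): (B C): 24×19 by 19×18 → 24×18, cost 24·19·18 = 8208; (A (B C)): 24×24 by 24×18 → 24×18, cost 24·24·18 = 10368; cumulative 18576; ((A (B C)) D): 24×18 by 18×12 → 24×12, cost 24·18·12 = 5184; cumulative 23760; (((A (B C)) D) E): 24×12 by 12×10 → 24×10, cost 24·12·10 = 2880; cumulative 26640. Total 26640.
Order (2) = (A (B (C (D E)))): (D E): 18×12 by 12×10 → 18×10, cost 18·12·10 = 2160; (C (D E)): 19×18 by 18×10 → 19×10, cost 19·18·10 = 3420; cumulative 5580; (B (C (D E))): 24×19 by 19×10 → 24×10, cost 24·19·10 = 4560; cumulative 10140; (A (B (C (D E)))): 24×24 by 24×10 → 24×10, cost 24·24·10 = 5760; cumulative 15900. Total 15900.
Difference: |26640 − 15900| = 10740.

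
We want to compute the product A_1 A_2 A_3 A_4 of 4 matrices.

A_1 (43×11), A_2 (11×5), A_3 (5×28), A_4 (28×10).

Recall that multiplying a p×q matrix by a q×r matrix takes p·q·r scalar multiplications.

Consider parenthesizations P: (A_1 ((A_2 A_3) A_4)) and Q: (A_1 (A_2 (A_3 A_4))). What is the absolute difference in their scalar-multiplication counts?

2670

Order P = (A_1 ((A_2 A_3) A_4)): (A_2 A_3): 11×5 by 5×28 → 11×28, cost 11·5·28 = 1540; ((A_2 A_3) A_4): 11×28 by 28×10 → 11×10, cost 11·28·10 = 3080; cumulative 4620; (A_1 ((A_2 A_3) A_4)): 43×11 by 11×10 → 43×10, cost 43·11·10 = 4730; cumulative 9350. Total 9350.
Order Q = (A_1 (A_2 (A_3 A_4))): (A_3 A_4): 5×28 by 28×10 → 5×10, cost 5·28·10 = 1400; (A_2 (A_3 A_4)): 11×5 by 5×10 → 11×10, cost 11·5·10 = 550; cumulative 1950; (A_1 (A_2 (A_3 A_4))): 43×11 by 11×10 → 43×10, cost 43·11·10 = 4730; cumulative 6680. Total 6680.
Difference: |9350 − 6680| = 2670.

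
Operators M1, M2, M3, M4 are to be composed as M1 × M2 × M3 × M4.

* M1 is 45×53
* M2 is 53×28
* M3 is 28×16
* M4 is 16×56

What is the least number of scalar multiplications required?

102224

Adjacent pairs: M1M2 = 45·53·28 = 66780; M2M3 = 53·28·16 = 23744; M3M4 = 28·16·56 = 25088.
Length 3: M1..M3: k=1: 0+23744+45·53·16=61904; k=2: 66780+0+45·28·16=86940 → min 61904 | M2..M4: k=2: 0+25088+53·28·56=108192; k=3: 23744+0+53·16·56=71232 → min 71232.
Length 4: M1..M4: k=1: 0+71232+45·53·56=204792; k=2: 66780+25088+45·28·56=162428; k=3: 61904+0+45·16·56=102224 → min 102224.
Optimal order: ((M1 × (M2 × M3)) × M4) with cost 102224.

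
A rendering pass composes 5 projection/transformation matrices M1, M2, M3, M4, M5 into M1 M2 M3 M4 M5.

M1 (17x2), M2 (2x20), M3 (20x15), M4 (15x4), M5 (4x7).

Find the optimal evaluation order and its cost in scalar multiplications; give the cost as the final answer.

Adjacent pairs: M1M2 = 17·2·20 = 680; M2M3 = 2·20·15 = 600; M3M4 = 20·15·4 = 1200; M4M5 = 15·4·7 = 420.
Length 3: M1..M3: k=1: 0+600+17·2·15=1110; k=2: 680+0+17·20·15=5780 → min 1110 | M2..M4: k=2: 0+1200+2·20·4=1360; k=3: 600+0+2·15·4=720 → min 720 | M3..M5: k=3: 0+420+20·15·7=2520; k=4: 1200+0+20·4·7=1760 → min 1760.
Length 4: M1..M4: k=1: 0+720+17·2·4=856; k=2: 680+1200+17·20·4=3240; k=3: 1110+0+17·15·4=2130 → min 856 | M2..M5: k=2: 0+1760+2·20·7=2040; k=3: 600+420+2·15·7=1230; k=4: 720+0+2·4·7=776 → min 776.
Length 5: M1..M5: k=1: 0+776+17·2·7=1014; k=2: 680+1760+17·20·7=4820; k=3: 1110+420+17·15·7=3315; k=4: 856+0+17·4·7=1332 → min 1014.
Optimal parenthesization: (M1 (((M2 M3) M4) M5)) with cost 1014.

1014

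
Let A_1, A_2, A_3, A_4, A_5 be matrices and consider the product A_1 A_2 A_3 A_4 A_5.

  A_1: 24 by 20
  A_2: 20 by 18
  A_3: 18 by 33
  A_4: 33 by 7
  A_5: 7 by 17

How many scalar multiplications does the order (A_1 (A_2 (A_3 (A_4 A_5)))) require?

28305

(A_4 A_5): 33×7 by 7×17 → 33×17, cost 33·7·17 = 3927
(A_3 (A_4 A_5)): 18×33 by 33×17 → 18×17, cost 18·33·17 = 10098; cumulative 14025
(A_2 (A_3 (A_4 A_5))): 20×18 by 18×17 → 20×17, cost 20·18·17 = 6120; cumulative 20145
(A_1 (A_2 (A_3 (A_4 A_5)))): 24×20 by 20×17 → 24×17, cost 24·20·17 = 8160; cumulative 28305
Total: 28305 scalar multiplications.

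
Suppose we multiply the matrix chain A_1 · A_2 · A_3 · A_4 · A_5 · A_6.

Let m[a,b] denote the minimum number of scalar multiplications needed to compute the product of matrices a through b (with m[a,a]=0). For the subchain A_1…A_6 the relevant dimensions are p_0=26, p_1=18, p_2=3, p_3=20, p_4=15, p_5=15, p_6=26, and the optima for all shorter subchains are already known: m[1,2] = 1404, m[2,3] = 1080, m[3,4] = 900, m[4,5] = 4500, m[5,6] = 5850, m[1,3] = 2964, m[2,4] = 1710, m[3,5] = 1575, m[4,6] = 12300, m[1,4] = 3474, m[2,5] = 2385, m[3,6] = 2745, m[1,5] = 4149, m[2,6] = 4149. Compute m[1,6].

6177

m[1,6] = min over k∈[1,5] of m[1,k]+m[k+1,6]+p_{0}·p_k·p_{6}.
k=1: 0 + 4149 + 26·18·26 = 16317; k=2: 1404 + 2745 + 26·3·26 = 6177; k=3: 2964 + 12300 + 26·20·26 = 28784; k=4: 3474 + 5850 + 26·15·26 = 19464; k=5: 4149 + 0 + 26·15·26 = 14289.
Minimum: 6177 at k=2.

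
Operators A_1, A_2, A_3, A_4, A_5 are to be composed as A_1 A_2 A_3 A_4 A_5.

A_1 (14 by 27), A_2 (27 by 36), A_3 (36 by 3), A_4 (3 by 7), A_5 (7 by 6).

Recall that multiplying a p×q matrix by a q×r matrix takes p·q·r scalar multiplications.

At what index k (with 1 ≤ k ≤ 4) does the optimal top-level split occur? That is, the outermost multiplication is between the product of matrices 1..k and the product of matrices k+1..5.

3

Adjacent pairs: A_1A_2 = 14·27·36 = 13608; A_2A_3 = 27·36·3 = 2916; A_3A_4 = 36·3·7 = 756; A_4A_5 = 3·7·6 = 126.
Length 3: A_1..A_3: k=1: 0+2916+14·27·3=4050; k=2: 13608+0+14·36·3=15120 → min 4050 | A_2..A_4: k=2: 0+756+27·36·7=7560; k=3: 2916+0+27·3·7=3483 → min 3483 | A_3..A_5: k=3: 0+126+36·3·6=774; k=4: 756+0+36·7·6=2268 → min 774.
Length 4: A_1..A_4: k=1: 0+3483+14·27·7=6129; k=2: 13608+756+14·36·7=17892; k=3: 4050+0+14·3·7=4344 → min 4344 | A_2..A_5: k=2: 0+774+27·36·6=6606; k=3: 2916+126+27·3·6=3528; k=4: 3483+0+27·7·6=4617 → min 3528.
Top-level splits: k=1: (A_1..A_1)·(A_2..A_5) → 0+3528+14·27·6 = 5796; k=2: (A_1..A_2)·(A_3..A_5) → 13608+774+14·36·6 = 17406; k=3: (A_1..A_3)·(A_4..A_5) → 4050+126+14·3·6 = 4428; k=4: (A_1..A_4)·(A_5..A_5) → 4344+0+14·7·6 = 4932.
Best split is after A_3, i.e. k = 3.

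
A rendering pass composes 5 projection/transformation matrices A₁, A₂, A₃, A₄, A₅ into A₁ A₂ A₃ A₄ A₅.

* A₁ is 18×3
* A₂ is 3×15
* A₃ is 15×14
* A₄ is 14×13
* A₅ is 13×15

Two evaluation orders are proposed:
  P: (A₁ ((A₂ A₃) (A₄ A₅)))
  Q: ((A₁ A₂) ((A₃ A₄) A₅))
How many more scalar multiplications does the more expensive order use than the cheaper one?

5715

Order P = (A₁ ((A₂ A₃) (A₄ A₅))): (A₂ A₃): 3×15 by 15×14 → 3×14, cost 3·15·14 = 630; (A₄ A₅): 14×13 by 13×15 → 14×15, cost 14·13·15 = 2730; ((A₂ A₃) (A₄ A₅)): 3×14 by 14×15 → 3×15, cost 3·14·15 = 630; cumulative 3990; (A₁ ((A₂ A₃) (A₄ A₅))): 18×3 by 3×15 → 18×15, cost 18·3·15 = 810; cumulative 4800. Total 4800.
Order Q = ((A₁ A₂) ((A₃ A₄) A₅)): (A₁ A₂): 18×3 by 3×15 → 18×15, cost 18·3·15 = 810; (A₃ A₄): 15×14 by 14×13 → 15×13, cost 15·14·13 = 2730; ((A₃ A₄) A₅): 15×13 by 13×15 → 15×15, cost 15·13·15 = 2925; cumulative 5655; ((A₁ A₂) ((A₃ A₄) A₅)): 18×15 by 15×15 → 18×15, cost 18·15·15 = 4050; cumulative 10515. Total 10515.
Difference: |4800 − 10515| = 5715.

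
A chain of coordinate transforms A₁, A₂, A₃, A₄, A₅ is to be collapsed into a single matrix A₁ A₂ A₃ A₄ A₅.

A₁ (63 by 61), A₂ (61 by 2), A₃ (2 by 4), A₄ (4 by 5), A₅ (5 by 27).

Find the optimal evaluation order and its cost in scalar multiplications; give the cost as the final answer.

11398

Adjacent pairs: A₁A₂ = 63·61·2 = 7686; A₂A₃ = 61·2·4 = 488; A₃A₄ = 2·4·5 = 40; A₄A₅ = 4·5·27 = 540.
Length 3: A₁..A₃: k=1: 0+488+63·61·4=15860; k=2: 7686+0+63·2·4=8190 → min 8190 | A₂..A₄: k=2: 0+40+61·2·5=650; k=3: 488+0+61·4·5=1708 → min 650 | A₃..A₅: k=3: 0+540+2·4·27=756; k=4: 40+0+2·5·27=310 → min 310.
Length 4: A₁..A₄: k=1: 0+650+63·61·5=19865; k=2: 7686+40+63·2·5=8356; k=3: 8190+0+63·4·5=9450 → min 8356 | A₂..A₅: k=2: 0+310+61·2·27=3604; k=3: 488+540+61·4·27=7616; k=4: 650+0+61·5·27=8885 → min 3604.
Length 5: A₁..A₅: k=1: 0+3604+63·61·27=107365; k=2: 7686+310+63·2·27=11398; k=3: 8190+540+63·4·27=15534; k=4: 8356+0+63·5·27=16861 → min 11398.
Optimal parenthesization: ((A₁ A₂) ((A₃ A₄) A₅)) with cost 11398.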